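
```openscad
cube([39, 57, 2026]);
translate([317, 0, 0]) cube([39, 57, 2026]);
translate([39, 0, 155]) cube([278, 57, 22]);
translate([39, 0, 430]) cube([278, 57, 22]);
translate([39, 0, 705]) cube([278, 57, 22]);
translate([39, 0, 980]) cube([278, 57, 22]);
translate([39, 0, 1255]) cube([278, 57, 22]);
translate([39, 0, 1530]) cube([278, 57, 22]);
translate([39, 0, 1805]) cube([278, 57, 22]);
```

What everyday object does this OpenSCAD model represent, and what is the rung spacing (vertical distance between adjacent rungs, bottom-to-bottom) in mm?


A ladder. The rung spacing is 275 mm.

Two tall 39×57 posts with 7 short bars between them — a ladder. Adjacent rungs sit at z = 155 and z = 430, so the spacing is 430 − 155 = 275 mm.


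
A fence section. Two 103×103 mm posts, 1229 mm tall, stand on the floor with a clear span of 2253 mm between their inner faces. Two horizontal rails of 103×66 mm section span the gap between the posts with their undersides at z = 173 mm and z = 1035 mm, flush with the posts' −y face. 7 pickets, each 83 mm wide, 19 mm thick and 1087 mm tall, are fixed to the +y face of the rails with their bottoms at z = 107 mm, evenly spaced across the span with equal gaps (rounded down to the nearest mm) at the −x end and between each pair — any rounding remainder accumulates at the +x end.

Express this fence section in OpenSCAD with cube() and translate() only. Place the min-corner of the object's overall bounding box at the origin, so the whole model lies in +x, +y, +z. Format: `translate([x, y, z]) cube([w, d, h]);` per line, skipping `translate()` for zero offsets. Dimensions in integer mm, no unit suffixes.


cube([103, 103, 1229]);
translate([2356, 0, 0]) cube([103, 103, 1229]);
translate([103, 0, 173]) cube([2253, 103, 66]);
translate([103, 0, 1035]) cube([2253, 103, 66]);
translate([312, 103, 107]) cube([83, 19, 1087]);
translate([604, 103, 107]) cube([83, 19, 1087]);
translate([896, 103, 107]) cube([83, 19, 1087]);
translate([1188, 103, 107]) cube([83, 19, 1087]);
translate([1480, 103, 107]) cube([83, 19, 1087]);
translate([1772, 103, 107]) cube([83, 19, 1087]);
translate([2064, 103, 107]) cube([83, 19, 1087]);


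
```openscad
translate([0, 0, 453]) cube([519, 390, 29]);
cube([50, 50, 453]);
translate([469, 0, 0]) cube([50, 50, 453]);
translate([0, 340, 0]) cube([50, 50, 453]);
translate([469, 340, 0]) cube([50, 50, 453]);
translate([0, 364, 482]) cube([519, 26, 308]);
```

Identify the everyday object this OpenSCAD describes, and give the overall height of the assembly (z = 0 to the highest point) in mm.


A chair. The overall height is 790 mm.

A slab on four corner posts with a tall panel at the back — a chair. The seat slab sits at z = 453 with thickness 29, and the 308 mm backrest starts at the seat top, so the overall height is 453 + 29 + 308 = 790 mm.


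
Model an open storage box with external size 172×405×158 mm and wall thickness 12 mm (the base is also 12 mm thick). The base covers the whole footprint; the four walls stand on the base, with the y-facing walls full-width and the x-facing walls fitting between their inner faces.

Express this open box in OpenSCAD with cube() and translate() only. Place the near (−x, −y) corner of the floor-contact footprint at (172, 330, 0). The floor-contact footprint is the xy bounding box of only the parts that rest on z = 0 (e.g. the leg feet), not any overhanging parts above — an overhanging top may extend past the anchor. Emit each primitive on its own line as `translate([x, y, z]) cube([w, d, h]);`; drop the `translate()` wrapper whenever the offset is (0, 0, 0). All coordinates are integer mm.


translate([172, 330, 0]) cube([172, 405, 12]);
translate([172, 330, 12]) cube([172, 12, 146]);
translate([172, 723, 12]) cube([172, 12, 146]);
translate([172, 342, 12]) cube([12, 381, 146]);
translate([332, 342, 12]) cube([12, 381, 146]);


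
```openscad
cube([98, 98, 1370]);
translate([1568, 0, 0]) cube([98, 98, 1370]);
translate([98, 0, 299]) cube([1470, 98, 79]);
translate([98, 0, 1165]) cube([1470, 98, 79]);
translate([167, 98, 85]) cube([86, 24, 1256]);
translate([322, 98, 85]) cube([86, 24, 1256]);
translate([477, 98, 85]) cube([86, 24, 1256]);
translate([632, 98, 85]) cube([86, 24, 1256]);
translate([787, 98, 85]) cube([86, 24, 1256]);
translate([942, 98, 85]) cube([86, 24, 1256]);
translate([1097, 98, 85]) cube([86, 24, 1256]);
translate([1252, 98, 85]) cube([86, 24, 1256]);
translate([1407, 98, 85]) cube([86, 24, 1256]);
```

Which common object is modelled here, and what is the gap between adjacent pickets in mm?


A fence section. The picket gap is 69 mm.

Two posts, two rails, 9 pickets — a fence section. Span 1470 mm holds 9 pickets of 86 mm with 10 equal gaps: ⌊(1470 − 9·86) / 10⌋ = 69 mm.


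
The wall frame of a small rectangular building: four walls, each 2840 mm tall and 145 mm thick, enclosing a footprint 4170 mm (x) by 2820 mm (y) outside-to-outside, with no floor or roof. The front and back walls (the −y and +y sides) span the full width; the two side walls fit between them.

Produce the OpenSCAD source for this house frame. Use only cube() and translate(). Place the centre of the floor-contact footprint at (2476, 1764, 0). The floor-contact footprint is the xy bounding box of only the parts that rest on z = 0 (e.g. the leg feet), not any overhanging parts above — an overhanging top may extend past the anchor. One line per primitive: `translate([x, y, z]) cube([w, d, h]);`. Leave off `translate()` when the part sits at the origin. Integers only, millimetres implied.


translate([391, 354, 0]) cube([4170, 145, 2840]);
translate([391, 3029, 0]) cube([4170, 145, 2840]);
translate([391, 499, 0]) cube([145, 2530, 2840]);
translate([4416, 499, 0]) cube([145, 2530, 2840]);


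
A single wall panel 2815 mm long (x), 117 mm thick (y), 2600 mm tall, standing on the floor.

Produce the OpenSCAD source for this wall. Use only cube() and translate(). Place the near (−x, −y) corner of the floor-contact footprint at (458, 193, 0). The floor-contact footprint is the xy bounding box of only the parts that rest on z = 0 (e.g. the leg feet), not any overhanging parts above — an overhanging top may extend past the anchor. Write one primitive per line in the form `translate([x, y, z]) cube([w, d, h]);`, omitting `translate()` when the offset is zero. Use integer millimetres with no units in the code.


translate([458, 193, 0]) cube([2815, 117, 2600]);


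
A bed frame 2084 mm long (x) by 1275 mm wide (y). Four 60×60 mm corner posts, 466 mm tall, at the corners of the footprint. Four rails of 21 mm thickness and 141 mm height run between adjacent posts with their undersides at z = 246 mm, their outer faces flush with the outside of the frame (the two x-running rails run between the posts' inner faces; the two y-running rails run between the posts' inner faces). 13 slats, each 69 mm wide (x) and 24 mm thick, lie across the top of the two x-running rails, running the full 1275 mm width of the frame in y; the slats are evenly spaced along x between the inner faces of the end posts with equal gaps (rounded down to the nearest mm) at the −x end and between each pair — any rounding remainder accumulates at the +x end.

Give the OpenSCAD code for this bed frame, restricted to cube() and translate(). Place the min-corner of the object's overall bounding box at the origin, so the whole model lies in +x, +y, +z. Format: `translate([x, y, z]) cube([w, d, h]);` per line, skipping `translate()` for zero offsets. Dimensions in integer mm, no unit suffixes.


// slat z = rail_z + rail_h = 246 + 141 = 387
// slat gap = ⌊(1964 − 13·69) / 14⌋ = 76
cube([60, 60, 466]);
translate([0, 1215, 0]) cube([60, 60, 466]);
translate([2024, 0, 0]) cube([60, 60, 466]);
translate([2024, 1215, 0]) cube([60, 60, 466]);
translate([60, 0, 246]) cube([1964, 21, 141]);
translate([60, 1254, 246]) cube([1964, 21, 141]);
translate([0, 60, 246]) cube([21, 1155, 141]);
translate([2063, 60, 246]) cube([21, 1155, 141]);
translate([136, 0, 387]) cube([69, 1275, 24]);
translate([281, 0, 387]) cube([69, 1275, 24]);
translate([426, 0, 387]) cube([69, 1275, 24]);
translate([571, 0, 387]) cube([69, 1275, 24]);
translate([716, 0, 387]) cube([69, 1275, 24]);
translate([861, 0, 387]) cube([69, 1275, 24]);
translate([1006, 0, 387]) cube([69, 1275, 24]);
translate([1151, 0, 387]) cube([69, 1275, 24]);
translate([1296, 0, 387]) cube([69, 1275, 24]);
translate([1441, 0, 387]) cube([69, 1275, 24]);
translate([1586, 0, 387]) cube([69, 1275, 24]);
translate([1731, 0, 387]) cube([69, 1275, 24]);
translate([1876, 0, 387]) cube([69, 1275, 24]);


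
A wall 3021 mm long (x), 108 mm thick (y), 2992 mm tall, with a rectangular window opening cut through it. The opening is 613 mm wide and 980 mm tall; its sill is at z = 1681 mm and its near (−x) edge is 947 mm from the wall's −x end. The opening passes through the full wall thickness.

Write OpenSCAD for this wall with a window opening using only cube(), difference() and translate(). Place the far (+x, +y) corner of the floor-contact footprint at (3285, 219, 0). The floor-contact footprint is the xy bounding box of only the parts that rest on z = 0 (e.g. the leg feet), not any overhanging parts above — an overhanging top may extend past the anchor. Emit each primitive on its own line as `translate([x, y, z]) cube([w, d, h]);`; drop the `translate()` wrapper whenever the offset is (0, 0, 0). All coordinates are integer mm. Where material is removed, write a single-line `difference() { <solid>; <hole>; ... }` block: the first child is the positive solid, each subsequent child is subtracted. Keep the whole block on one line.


difference() { translate([264, 111, 0]) cube([3021, 108, 2992]); translate([1211, 111, 1681]) cube([613, 108, 980]); }


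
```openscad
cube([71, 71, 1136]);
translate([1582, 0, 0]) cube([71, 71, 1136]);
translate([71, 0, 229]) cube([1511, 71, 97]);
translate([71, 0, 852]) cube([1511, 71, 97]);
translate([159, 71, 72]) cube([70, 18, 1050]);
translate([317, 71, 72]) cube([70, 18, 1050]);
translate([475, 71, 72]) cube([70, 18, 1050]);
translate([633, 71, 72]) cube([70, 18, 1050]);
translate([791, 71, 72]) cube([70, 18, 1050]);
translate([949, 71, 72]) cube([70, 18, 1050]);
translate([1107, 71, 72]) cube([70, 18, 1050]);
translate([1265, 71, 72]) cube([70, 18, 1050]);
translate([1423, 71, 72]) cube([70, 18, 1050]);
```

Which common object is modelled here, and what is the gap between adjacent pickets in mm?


A fence section. The picket gap is 88 mm.

Two posts, two rails, 9 pickets — a fence section. Span 1511 mm holds 9 pickets of 70 mm with 10 equal gaps: ⌊(1511 − 9·70) / 10⌋ = 88 mm.


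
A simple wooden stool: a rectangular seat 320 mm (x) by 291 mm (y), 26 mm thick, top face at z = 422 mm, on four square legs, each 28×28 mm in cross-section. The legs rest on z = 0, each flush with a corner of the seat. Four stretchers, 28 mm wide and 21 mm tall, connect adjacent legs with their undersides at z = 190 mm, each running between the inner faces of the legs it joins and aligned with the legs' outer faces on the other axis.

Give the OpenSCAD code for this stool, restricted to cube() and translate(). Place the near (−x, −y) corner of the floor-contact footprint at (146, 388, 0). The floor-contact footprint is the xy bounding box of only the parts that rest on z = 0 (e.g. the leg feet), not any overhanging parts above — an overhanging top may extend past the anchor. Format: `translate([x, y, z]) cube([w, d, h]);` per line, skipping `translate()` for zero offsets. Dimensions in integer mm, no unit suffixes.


translate([146, 388, 396]) cube([320, 291, 26]);
translate([146, 388, 0]) cube([28, 28, 396]);
translate([438, 388, 0]) cube([28, 28, 396]);
translate([146, 651, 0]) cube([28, 28, 396]);
translate([438, 651, 0]) cube([28, 28, 396]);
translate([174, 388, 190]) cube([264, 28, 21]);
translate([174, 651, 190]) cube([264, 28, 21]);
translate([146, 416, 190]) cube([28, 235, 21]);
translate([438, 416, 190]) cube([28, 235, 21]);


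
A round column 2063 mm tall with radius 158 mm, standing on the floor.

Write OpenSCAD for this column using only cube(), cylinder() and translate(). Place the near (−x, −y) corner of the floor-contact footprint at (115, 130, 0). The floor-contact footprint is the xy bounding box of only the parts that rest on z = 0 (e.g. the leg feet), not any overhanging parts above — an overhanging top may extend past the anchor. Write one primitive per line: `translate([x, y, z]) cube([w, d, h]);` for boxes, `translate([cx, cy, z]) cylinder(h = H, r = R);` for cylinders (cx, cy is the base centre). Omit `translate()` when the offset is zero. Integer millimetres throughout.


translate([273, 288, 0]) cylinder(h = 2063, r = 158);


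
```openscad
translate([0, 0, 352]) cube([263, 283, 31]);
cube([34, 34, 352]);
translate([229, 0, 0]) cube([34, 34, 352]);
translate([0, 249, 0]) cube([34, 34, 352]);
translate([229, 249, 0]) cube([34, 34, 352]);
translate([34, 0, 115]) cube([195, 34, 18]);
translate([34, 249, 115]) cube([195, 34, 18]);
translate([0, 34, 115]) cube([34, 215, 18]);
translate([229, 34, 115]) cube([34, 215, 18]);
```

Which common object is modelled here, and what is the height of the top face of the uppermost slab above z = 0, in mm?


A stool. The seat height is 383 mm.

A 263×283×31 slab at z = 352 on four corner posts — a stool. The seat top is 352 + 31 = 383 mm.


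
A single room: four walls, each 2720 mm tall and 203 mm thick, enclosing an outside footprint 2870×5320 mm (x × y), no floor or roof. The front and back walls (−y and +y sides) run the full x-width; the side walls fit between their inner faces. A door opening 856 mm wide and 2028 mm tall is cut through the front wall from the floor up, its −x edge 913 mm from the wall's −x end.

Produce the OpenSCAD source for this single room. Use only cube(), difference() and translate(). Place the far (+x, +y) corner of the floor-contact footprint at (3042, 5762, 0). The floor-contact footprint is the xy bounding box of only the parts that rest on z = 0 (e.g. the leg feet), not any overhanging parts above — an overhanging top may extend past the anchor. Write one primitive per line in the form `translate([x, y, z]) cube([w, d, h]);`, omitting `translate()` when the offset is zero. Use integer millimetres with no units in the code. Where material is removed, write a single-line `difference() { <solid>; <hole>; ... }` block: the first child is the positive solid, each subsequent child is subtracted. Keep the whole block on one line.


difference() { translate([172, 442, 0]) cube([2870, 203, 2720]); translate([1085, 442, 0]) cube([856, 203, 2028]); }
translate([172, 5559, 0]) cube([2870, 203, 2720]);
translate([172, 645, 0]) cube([203, 4914, 2720]);
translate([2839, 645, 0]) cube([203, 4914, 2720]);


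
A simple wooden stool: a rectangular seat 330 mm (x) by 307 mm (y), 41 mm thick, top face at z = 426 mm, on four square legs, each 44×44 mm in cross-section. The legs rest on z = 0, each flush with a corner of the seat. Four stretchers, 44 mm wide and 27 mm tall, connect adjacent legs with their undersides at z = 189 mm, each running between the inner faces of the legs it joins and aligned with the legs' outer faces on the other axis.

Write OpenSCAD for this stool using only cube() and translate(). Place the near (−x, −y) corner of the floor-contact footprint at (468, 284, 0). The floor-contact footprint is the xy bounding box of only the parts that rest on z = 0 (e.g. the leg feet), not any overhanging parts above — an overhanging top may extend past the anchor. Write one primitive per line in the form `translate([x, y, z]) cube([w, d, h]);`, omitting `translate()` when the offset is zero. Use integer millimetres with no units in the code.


translate([468, 284, 385]) cube([330, 307, 41]);
translate([468, 284, 0]) cube([44, 44, 385]);
translate([754, 284, 0]) cube([44, 44, 385]);
translate([468, 547, 0]) cube([44, 44, 385]);
translate([754, 547, 0]) cube([44, 44, 385]);
translate([512, 284, 189]) cube([242, 44, 27]);
translate([512, 547, 189]) cube([242, 44, 27]);
translate([468, 328, 189]) cube([44, 219, 27]);
translate([754, 328, 189]) cube([44, 219, 27]);


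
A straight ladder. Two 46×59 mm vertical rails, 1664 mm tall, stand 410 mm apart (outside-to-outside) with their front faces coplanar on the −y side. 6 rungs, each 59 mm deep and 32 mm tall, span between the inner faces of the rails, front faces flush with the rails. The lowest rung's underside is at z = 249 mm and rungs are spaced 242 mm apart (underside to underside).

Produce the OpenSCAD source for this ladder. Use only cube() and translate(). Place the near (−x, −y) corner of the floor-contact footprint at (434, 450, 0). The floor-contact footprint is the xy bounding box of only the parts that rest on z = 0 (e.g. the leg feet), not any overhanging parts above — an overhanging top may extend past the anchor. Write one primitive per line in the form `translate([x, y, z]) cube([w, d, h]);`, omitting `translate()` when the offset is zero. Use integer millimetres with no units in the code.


translate([434, 450, 0]) cube([46, 59, 1664]);
translate([798, 450, 0]) cube([46, 59, 1664]);
translate([480, 450, 249]) cube([318, 59, 32]);
translate([480, 450, 491]) cube([318, 59, 32]);
translate([480, 450, 733]) cube([318, 59, 32]);
translate([480, 450, 975]) cube([318, 59, 32]);
translate([480, 450, 1217]) cube([318, 59, 32]);
translate([480, 450, 1459]) cube([318, 59, 32]);


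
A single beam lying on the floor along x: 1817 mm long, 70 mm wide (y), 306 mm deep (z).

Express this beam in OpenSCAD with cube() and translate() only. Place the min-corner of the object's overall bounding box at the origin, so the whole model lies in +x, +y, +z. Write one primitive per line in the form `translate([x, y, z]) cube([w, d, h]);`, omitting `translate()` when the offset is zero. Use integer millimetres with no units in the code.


cube([1817, 70, 306]);


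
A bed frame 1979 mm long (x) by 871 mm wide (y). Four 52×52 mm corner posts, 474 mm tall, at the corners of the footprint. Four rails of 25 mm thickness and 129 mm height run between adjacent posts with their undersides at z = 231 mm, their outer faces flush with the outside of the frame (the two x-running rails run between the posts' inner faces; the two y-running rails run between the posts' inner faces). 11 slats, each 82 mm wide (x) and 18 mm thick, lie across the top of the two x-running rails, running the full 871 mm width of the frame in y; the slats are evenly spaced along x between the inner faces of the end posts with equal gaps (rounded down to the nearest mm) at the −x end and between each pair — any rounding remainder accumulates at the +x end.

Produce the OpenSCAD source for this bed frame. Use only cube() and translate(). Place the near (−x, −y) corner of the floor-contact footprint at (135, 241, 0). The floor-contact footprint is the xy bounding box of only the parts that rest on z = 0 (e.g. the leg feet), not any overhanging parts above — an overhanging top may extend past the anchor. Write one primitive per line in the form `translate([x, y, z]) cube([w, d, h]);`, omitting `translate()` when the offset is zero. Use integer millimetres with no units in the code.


translate([135, 241, 0]) cube([52, 52, 474]);
translate([135, 1060, 0]) cube([52, 52, 474]);
translate([2062, 241, 0]) cube([52, 52, 474]);
translate([2062, 1060, 0]) cube([52, 52, 474]);
translate([187, 241, 231]) cube([1875, 25, 129]);
translate([187, 1087, 231]) cube([1875, 25, 129]);
translate([135, 293, 231]) cube([25, 767, 129]);
translate([2089, 293, 231]) cube([25, 767, 129]);
translate([268, 241, 360]) cube([82, 871, 18]);
translate([431, 241, 360]) cube([82, 871, 18]);
translate([594, 241, 360]) cube([82, 871, 18]);
translate([757, 241, 360]) cube([82, 871, 18]);
translate([920, 241, 360]) cube([82, 871, 18]);
translate([1083, 241, 360]) cube([82, 871, 18]);
translate([1246, 241, 360]) cube([82, 871, 18]);
translate([1409, 241, 360]) cube([82, 871, 18]);
translate([1572, 241, 360]) cube([82, 871, 18]);
translate([1735, 241, 360]) cube([82, 871, 18]);
translate([1898, 241, 360]) cube([82, 871, 18]);


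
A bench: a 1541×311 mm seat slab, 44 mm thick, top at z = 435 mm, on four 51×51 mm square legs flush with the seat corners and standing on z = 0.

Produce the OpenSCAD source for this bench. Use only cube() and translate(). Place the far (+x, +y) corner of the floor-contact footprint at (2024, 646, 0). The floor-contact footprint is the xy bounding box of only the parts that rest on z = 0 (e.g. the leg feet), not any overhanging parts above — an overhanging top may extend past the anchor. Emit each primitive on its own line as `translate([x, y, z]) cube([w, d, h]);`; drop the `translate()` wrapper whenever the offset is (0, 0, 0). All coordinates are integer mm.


// leg_h = 435 − 44 = 391
translate([483, 335, 391]) cube([1541, 311, 44]);
translate([483, 335, 0]) cube([51, 51, 391]);
translate([483, 595, 0]) cube([51, 51, 391]);
translate([1973, 335, 0]) cube([51, 51, 391]);
translate([1973, 595, 0]) cube([51, 51, 391]);


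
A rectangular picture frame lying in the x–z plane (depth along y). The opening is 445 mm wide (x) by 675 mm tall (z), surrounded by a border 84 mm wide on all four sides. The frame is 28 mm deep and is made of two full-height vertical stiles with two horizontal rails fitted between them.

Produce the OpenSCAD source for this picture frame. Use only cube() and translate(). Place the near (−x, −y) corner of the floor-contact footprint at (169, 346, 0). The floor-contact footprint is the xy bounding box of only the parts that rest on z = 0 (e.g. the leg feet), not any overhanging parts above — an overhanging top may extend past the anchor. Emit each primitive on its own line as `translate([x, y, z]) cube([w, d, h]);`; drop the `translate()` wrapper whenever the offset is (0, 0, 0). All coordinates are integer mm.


translate([169, 346, 0]) cube([84, 28, 843]);
translate([698, 346, 0]) cube([84, 28, 843]);
translate([253, 346, 0]) cube([445, 28, 84]);
translate([253, 346, 759]) cube([445, 28, 84]);


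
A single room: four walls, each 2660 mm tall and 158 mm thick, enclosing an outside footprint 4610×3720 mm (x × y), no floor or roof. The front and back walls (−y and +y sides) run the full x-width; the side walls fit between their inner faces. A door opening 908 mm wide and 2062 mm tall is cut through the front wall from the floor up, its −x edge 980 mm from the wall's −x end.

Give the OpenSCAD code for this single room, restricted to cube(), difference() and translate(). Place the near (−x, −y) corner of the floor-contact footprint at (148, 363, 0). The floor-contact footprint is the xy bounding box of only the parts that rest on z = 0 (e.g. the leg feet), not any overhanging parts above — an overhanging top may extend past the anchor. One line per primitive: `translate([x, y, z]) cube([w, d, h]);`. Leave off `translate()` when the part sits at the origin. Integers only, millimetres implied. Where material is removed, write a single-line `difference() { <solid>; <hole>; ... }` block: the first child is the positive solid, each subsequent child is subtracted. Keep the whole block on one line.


difference() { translate([148, 363, 0]) cube([4610, 158, 2660]); translate([1128, 363, 0]) cube([908, 158, 2062]); }
translate([148, 3925, 0]) cube([4610, 158, 2660]);
translate([148, 521, 0]) cube([158, 3404, 2660]);
translate([4600, 521, 0]) cube([158, 3404, 2660]);


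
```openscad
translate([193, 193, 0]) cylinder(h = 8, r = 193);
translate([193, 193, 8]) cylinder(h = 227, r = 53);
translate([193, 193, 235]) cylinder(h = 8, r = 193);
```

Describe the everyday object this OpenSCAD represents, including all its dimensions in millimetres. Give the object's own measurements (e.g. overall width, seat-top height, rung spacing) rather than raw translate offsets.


A spool: two coaxial disc flanges of radius 193 mm and thickness 8 mm, joined by a core cylinder of radius 53 mm and height 227 mm. The lower flange rests on z = 0 and the three cylinders share a vertical axis.


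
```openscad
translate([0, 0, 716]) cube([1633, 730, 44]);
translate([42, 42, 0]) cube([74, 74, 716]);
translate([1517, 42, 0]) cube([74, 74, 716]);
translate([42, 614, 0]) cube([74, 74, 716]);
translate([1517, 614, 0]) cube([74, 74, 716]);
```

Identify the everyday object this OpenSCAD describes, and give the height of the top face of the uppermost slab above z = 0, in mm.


A table. The table height is 760 mm.

A 1633×730×44 slab sits at z = 716 on four 74 mm square posts — a table. The top surface is at 716 + 44 = 760 mm.


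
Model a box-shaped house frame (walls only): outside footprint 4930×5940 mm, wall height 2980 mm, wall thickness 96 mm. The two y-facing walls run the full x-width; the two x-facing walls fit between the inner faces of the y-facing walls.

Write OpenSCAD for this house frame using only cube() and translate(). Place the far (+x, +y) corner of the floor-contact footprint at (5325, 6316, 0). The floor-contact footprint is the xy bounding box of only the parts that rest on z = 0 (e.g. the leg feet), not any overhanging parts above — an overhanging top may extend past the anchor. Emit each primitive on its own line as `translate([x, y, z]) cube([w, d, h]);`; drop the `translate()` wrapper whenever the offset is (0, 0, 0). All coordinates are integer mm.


translate([395, 376, 0]) cube([4930, 96, 2980]);
translate([395, 6220, 0]) cube([4930, 96, 2980]);
translate([395, 472, 0]) cube([96, 5748, 2980]);
translate([5229, 472, 0]) cube([96, 5748, 2980]);


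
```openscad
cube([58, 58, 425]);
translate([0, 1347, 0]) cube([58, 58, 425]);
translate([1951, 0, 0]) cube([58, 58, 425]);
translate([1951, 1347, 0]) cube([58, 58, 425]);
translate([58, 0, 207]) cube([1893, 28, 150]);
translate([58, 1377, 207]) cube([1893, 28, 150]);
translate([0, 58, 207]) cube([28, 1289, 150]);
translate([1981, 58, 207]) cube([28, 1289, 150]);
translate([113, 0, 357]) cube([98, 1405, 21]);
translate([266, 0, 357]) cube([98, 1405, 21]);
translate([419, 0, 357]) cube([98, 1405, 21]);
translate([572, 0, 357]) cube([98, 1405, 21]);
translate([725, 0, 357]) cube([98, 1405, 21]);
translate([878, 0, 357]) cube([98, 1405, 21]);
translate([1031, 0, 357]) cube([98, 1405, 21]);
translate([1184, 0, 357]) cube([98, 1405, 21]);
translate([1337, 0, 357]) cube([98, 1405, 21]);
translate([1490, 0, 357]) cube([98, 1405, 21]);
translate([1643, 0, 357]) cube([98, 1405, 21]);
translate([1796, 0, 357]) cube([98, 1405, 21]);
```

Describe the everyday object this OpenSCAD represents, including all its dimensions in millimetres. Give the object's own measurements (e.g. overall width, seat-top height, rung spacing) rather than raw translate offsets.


A bed frame 2009 mm long (x) by 1405 mm wide (y). Four 58×58 mm corner posts, 425 mm tall, at the corners of the footprint. Four rails of 28 mm thickness and 150 mm height run between adjacent posts with their undersides at z = 207 mm, their outer faces flush with the outside of the frame (the two x-running rails run between the posts' inner faces; the two y-running rails run between the posts' inner faces). 12 slats, each 98 mm wide (x) and 21 mm thick, lie across the top of the two x-running rails, running the full 1405 mm width of the frame in y; along x they sit between the end posts with a 55 mm gap after the −x posts and between neighbouring slats, leaving 57 mm before the +x posts.


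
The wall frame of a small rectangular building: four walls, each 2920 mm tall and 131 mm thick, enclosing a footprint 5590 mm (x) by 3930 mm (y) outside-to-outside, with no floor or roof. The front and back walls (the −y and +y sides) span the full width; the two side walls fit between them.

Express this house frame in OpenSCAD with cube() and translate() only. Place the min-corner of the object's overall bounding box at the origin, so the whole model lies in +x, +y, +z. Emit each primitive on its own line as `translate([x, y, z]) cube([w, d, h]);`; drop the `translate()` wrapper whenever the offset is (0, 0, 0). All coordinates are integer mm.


cube([5590, 131, 2920]);
translate([0, 3799, 0]) cube([5590, 131, 2920]);
translate([0, 131, 0]) cube([131, 3668, 2920]);
translate([5459, 131, 0]) cube([131, 3668, 2920]);


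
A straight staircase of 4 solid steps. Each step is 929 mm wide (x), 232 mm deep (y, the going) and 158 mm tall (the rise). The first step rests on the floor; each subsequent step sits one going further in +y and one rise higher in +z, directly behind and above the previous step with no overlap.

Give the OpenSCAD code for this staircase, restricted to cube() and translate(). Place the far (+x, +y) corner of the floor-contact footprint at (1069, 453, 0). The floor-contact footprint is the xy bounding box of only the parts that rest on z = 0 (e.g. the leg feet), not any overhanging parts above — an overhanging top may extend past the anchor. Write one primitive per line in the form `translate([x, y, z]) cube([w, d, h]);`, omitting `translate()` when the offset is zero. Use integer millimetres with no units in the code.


translate([140, 221, 0]) cube([929, 232, 158]);
translate([140, 453, 158]) cube([929, 232, 158]);
translate([140, 685, 316]) cube([929, 232, 158]);
translate([140, 917, 474]) cube([929, 232, 158]);


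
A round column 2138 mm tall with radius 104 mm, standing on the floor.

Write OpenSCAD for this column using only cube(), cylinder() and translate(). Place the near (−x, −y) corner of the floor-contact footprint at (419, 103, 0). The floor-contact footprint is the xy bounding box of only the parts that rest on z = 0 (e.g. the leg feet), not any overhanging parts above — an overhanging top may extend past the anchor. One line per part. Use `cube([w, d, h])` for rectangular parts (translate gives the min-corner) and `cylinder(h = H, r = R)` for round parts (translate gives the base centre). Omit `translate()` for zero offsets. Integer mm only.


translate([523, 207, 0]) cylinder(h = 2138, r = 104);


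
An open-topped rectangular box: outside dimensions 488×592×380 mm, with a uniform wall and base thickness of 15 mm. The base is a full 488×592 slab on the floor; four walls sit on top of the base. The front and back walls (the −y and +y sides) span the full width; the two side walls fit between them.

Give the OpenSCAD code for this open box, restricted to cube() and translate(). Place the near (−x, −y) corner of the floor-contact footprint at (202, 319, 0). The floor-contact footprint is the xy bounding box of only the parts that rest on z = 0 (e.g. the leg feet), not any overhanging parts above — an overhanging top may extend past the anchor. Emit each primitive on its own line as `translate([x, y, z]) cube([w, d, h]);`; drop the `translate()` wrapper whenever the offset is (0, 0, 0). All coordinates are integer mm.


translate([202, 319, 0]) cube([488, 592, 15]);
translate([202, 319, 15]) cube([488, 15, 365]);
translate([202, 896, 15]) cube([488, 15, 365]);
translate([202, 334, 15]) cube([15, 562, 365]);
translate([675, 334, 15]) cube([15, 562, 365]);


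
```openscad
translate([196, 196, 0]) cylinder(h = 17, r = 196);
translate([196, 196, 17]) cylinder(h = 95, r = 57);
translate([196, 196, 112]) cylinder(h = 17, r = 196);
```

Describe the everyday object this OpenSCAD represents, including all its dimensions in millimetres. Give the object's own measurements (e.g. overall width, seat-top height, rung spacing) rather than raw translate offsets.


A spool: two coaxial disc flanges of radius 196 mm and thickness 17 mm, joined by a core cylinder of radius 57 mm and height 95 mm. The lower flange rests on z = 0 and the three cylinders share a vertical axis.


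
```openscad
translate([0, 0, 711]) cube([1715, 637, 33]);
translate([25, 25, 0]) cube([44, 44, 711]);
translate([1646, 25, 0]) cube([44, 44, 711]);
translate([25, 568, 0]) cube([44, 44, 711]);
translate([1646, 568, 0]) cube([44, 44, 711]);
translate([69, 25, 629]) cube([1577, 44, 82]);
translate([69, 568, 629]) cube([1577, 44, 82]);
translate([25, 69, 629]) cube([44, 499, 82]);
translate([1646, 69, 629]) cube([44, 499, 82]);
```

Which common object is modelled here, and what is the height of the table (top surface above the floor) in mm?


A table. The table height is 744 mm.

A 1715×637×33 slab sits at z = 711 on four 44 mm square posts — a table. The top surface is at 711 + 33 = 744 mm.


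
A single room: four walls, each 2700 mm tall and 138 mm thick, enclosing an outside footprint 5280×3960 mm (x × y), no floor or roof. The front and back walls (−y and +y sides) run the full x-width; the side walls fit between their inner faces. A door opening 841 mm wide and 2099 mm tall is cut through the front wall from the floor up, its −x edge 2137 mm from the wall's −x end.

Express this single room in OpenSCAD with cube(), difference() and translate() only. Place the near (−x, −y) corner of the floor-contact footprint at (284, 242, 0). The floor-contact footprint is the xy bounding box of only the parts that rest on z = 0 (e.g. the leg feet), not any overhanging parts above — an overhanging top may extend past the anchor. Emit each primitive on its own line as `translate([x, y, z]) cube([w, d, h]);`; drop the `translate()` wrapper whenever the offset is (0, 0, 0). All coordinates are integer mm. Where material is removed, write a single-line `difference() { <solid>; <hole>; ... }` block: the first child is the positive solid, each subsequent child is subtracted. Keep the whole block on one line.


difference() { translate([284, 242, 0]) cube([5280, 138, 2700]); translate([2421, 242, 0]) cube([841, 138, 2099]); }
translate([284, 4064, 0]) cube([5280, 138, 2700]);
translate([284, 380, 0]) cube([138, 3684, 2700]);
translate([5426, 380, 0]) cube([138, 3684, 2700]);


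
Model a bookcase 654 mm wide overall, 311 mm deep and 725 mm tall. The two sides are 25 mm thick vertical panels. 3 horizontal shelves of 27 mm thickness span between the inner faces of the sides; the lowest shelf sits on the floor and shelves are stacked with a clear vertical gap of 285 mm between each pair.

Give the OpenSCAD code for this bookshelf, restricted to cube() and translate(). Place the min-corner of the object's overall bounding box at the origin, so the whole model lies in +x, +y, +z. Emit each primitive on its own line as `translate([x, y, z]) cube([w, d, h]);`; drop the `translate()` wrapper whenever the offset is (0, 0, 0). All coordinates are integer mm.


cube([25, 311, 725]);
translate([629, 0, 0]) cube([25, 311, 725]);
translate([25, 0, 0]) cube([604, 311, 27]);
translate([25, 0, 312]) cube([604, 311, 27]);
translate([25, 0, 624]) cube([604, 311, 27]);


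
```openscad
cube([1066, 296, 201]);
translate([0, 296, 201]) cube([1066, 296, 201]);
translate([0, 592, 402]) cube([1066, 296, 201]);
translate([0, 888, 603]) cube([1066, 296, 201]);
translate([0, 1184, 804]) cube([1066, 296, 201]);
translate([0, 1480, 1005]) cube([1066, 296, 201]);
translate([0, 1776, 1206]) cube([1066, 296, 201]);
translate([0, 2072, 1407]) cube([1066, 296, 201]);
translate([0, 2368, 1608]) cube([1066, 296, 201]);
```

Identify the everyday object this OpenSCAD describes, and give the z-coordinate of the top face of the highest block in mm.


A staircase. The total rise is 1809 mm.

9 identical blocks, each offset up and back from the previous — a staircase. Each step is 201 mm tall and there are 9 of them, so the total rise is 9 × 201 = 1809 mm.


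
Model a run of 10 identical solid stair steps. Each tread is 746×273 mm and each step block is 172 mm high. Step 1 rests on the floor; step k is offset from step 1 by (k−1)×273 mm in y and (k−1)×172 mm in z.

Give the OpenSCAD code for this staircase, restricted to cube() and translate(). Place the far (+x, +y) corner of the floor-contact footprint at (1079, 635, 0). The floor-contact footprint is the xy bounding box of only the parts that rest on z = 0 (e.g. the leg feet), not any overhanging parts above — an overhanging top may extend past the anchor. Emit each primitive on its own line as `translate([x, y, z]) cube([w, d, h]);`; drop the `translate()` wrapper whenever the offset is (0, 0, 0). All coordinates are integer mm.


translate([333, 362, 0]) cube([746, 273, 172]);
translate([333, 635, 172]) cube([746, 273, 172]);
translate([333, 908, 344]) cube([746, 273, 172]);
translate([333, 1181, 516]) cube([746, 273, 172]);
translate([333, 1454, 688]) cube([746, 273, 172]);
translate([333, 1727, 860]) cube([746, 273, 172]);
translate([333, 2000, 1032]) cube([746, 273, 172]);
translate([333, 2273, 1204]) cube([746, 273, 172]);
translate([333, 2546, 1376]) cube([746, 273, 172]);
translate([333, 2819, 1548]) cube([746, 273, 172]);


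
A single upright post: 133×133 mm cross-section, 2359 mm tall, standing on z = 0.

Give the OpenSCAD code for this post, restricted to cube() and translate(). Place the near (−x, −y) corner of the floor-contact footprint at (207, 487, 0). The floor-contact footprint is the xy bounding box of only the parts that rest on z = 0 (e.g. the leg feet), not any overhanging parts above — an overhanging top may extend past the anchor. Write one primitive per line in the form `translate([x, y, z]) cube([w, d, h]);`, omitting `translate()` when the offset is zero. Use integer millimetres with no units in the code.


translate([207, 487, 0]) cube([133, 133, 2359]);


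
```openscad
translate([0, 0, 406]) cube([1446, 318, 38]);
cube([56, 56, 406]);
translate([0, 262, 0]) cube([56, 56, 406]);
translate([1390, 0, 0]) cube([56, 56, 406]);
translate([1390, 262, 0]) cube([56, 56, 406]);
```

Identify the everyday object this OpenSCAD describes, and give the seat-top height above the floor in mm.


A bench. The seat-top height is 444 mm.

A long slab on four corner posts — a bench. The slab sits at z = 406 with thickness 38, so the top is 406 + 38 = 444 mm.


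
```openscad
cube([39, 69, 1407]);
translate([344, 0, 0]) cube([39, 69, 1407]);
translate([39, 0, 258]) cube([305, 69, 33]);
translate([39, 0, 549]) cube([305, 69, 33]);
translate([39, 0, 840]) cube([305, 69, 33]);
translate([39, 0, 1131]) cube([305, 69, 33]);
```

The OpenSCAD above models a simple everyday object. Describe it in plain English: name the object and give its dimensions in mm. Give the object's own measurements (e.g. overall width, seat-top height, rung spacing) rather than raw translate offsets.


A straight ladder. Two 39×69 mm vertical rails, 1407 mm tall, stand 383 mm apart (outside-to-outside) with their front faces coplanar on the −y side. 4 rungs, each 69 mm deep and 33 mm tall, span between the inner faces of the rails, front faces flush with the rails. The lowest rung's underside is at z = 258 mm and rungs are spaced 291 mm apart (underside to underside).


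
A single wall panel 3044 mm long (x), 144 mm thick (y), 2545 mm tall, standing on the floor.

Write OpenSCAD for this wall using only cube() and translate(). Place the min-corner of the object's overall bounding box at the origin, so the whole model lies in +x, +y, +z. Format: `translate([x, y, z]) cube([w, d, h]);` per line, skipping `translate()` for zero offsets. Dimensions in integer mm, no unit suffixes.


cube([3044, 144, 2545]);


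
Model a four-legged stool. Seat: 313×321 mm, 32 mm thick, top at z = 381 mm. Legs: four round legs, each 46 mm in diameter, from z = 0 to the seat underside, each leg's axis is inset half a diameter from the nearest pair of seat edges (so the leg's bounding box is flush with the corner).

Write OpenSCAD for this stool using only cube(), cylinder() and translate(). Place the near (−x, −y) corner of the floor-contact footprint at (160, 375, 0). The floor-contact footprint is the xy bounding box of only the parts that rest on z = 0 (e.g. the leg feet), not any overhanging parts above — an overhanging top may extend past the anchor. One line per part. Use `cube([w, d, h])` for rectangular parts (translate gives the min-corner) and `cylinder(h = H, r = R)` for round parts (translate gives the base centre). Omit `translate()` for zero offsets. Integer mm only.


translate([160, 375, 349]) cube([313, 321, 32]);
translate([183, 398, 0]) cylinder(h = 349, r = 23);
translate([450, 398, 0]) cylinder(h = 349, r = 23);
translate([183, 673, 0]) cylinder(h = 349, r = 23);
translate([450, 673, 0]) cylinder(h = 349, r = 23);
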